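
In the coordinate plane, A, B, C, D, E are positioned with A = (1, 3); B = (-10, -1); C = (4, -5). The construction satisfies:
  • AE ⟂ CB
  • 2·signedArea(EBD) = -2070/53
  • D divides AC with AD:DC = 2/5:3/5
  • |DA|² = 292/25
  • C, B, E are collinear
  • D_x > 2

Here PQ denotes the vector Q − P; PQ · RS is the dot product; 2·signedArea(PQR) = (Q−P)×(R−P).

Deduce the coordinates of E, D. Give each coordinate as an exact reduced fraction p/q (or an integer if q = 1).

D = (11/5, -1/5)
E = (-47/53, -191/53)

1. E_x = -47/53  [C, B, E are collinear ∩ AE ⟂ CB]
2. E_y = -191/53  [C, B, E are collinear ∩ AE ⟂ CB]
   → E = (-47/53, -191/53)
3. D_x = 11/5  [D divides AC with AD:DC = 2/5:3/5]
4. D_y = -1/5  [D divides AC with AD:DC = 2/5:3/5]
   → D = (11/5, -1/5)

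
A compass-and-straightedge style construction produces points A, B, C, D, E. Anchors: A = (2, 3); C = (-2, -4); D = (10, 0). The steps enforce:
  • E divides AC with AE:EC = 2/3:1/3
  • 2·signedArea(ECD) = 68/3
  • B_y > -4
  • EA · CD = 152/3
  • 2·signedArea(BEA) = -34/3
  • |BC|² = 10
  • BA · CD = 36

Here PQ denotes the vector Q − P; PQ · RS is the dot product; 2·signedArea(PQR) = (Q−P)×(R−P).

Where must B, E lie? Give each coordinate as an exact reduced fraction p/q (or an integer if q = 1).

B = (1, -3)
E = (-2/3, -5/3)

1. B_x = 1  [line -12·x + -4·y + 0 = 0 ∩ |BC|² = 10]
2. B_y = -3  [line -12·x + -4·y + 0 = 0 ∩ |BC|² = 10]
   → B = (1, -3)
3. E_x = -2/3  [2·signedArea(BEA) = -34/3 ∩ E divides AC with AE:EC = 2/3:1/3]
4. E_y = -5/3  [2·signedArea(BEA) = -34/3 ∩ E divides AC with AE:EC = 2/3:1/3]
   → E = (-2/3, -5/3)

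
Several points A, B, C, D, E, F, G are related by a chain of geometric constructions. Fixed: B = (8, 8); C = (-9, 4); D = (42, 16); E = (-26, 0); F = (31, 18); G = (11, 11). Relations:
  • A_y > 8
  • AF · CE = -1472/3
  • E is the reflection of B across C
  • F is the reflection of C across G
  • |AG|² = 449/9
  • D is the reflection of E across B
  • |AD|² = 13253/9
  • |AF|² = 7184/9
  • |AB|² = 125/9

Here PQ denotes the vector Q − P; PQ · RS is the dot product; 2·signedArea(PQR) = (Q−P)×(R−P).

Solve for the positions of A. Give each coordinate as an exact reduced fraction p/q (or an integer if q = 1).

A = (13/3, 26/3)

1. A_x = 13/3  [line 17·x + 4·y + -325/3 = 0 ∩ |AD|² = 13253/9]
2. A_y = 26/3  [line 17·x + 4·y + -325/3 = 0 ∩ |AD|² = 13253/9]
   → A = (13/3, 26/3)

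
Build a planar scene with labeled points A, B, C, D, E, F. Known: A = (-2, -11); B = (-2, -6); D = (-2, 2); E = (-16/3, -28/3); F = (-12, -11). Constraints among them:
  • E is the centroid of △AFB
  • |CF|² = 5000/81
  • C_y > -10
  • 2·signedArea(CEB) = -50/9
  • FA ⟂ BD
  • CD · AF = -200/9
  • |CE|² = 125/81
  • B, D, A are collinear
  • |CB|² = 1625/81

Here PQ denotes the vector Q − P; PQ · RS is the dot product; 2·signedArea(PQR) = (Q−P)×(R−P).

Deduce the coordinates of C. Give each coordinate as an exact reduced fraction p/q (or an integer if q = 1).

1. C_x = -38/9  [CD · AF = -200/9 ∩ 2·signedArea(CEB) = -50/9]
2. C_y = -89/9  [CD · AF = -200/9 ∩ 2·signedArea(CEB) = -50/9]
   → C = (-38/9, -89/9)

C = (-38/9, -89/9)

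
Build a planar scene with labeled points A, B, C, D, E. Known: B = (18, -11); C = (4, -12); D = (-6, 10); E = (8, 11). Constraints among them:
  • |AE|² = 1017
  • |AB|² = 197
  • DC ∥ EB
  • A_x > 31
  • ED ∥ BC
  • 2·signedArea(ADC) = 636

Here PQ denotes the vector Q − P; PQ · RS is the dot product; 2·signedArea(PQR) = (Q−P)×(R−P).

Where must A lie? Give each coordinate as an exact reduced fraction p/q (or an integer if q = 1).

1. A_x = 32  [line 22·x + 10·y + -604 = 0 ∩ |AB|² = 197]
2. A_y = -10  [line 22·x + 10·y + -604 = 0 ∩ |AB|² = 197]
   → A = (32, -10)

A = (32, -10)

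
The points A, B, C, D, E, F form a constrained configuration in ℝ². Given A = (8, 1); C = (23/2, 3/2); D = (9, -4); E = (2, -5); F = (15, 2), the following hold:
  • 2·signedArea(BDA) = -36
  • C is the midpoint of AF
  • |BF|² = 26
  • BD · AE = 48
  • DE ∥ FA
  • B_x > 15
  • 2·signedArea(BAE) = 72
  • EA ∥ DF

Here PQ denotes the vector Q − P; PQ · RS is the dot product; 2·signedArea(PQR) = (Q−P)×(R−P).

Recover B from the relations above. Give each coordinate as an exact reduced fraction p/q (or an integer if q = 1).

B = (16, -3)

1. B_x = 16  [2·signedArea(BDA) = -36 ∩ BD · AE = 48]
2. B_y = -3  [2·signedArea(BDA) = -36 ∩ BD · AE = 48]
   → B = (16, -3)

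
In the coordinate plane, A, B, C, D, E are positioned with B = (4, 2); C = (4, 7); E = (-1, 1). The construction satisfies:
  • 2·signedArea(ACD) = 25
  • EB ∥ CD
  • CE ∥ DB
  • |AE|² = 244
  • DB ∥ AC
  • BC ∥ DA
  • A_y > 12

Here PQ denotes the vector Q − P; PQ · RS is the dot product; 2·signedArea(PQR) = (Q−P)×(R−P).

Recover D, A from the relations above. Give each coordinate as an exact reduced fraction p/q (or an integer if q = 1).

1. D_x = 9  [CE ∥ DB ∩ EB ∥ CD]
2. D_y = 8  [CE ∥ DB ∩ EB ∥ CD]
   → D = (9, 8)
3. A_x = 9  [DB ∥ AC ∩ BC ∥ DA]
4. A_y = 13  [DB ∥ AC ∩ BC ∥ DA]
   → A = (9, 13)

A = (9, 13)
D = (9, 8)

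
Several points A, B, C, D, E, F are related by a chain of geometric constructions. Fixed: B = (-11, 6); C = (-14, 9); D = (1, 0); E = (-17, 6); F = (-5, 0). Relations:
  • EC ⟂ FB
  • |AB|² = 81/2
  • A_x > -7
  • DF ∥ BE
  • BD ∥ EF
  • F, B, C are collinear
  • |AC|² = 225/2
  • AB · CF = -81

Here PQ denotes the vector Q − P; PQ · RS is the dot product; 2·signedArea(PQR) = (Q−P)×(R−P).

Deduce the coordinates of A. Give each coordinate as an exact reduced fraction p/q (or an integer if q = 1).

A = (-13/2, 3/2)

1. A_x = -13/2  [line -9·x + 9·y + -72 = 0 ∩ |AC|² = 225/2]
2. A_y = 3/2  [line -9·x + 9·y + -72 = 0 ∩ |AC|² = 225/2]
   → A = (-13/2, 3/2)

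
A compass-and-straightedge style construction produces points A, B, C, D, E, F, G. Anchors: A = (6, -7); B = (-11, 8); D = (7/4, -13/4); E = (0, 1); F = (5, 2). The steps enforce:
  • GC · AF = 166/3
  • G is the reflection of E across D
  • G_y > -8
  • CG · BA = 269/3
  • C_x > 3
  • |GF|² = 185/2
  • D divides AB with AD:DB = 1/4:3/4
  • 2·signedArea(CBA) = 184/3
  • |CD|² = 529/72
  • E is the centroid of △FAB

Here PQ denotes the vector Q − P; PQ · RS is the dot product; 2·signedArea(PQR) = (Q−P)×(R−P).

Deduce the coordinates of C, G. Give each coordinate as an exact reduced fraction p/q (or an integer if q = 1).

C = (11/3, -4/3)
G = (7/2, -15/2)

1. G_x = 7/2  [G is the reflection of E across D]
2. G_y = -15/2  [G is the reflection of E across D]
   → G = (7/2, -15/2)
3. C_x = 11/3  [CG · BA = 269/3 ∩ GC · AF = 166/3]
4. C_y = -4/3  [CG · BA = 269/3 ∩ GC · AF = 166/3]
   → C = (11/3, -4/3)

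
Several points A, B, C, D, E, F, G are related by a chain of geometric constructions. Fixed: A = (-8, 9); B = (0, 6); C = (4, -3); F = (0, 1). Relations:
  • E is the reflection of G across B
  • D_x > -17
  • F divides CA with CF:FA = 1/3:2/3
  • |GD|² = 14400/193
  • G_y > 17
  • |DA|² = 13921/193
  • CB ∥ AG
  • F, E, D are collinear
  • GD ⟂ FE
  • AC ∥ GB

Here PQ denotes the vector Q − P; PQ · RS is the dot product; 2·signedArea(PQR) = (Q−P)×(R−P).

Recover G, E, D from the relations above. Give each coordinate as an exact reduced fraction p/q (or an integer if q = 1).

D = (-3156/193, 2034/193)
E = (12, -6)
G = (-12, 18)

1. G_x = -12  [AC ∥ GB ∩ CB ∥ AG]
2. G_y = 18  [AC ∥ GB ∩ CB ∥ AG]
   → G = (-12, 18)
3. E_x = 12  [E is the reflection of G across B]
4. E_y = -6  [E is the reflection of G across B]
   → E = (12, -6)
5. D_x = -3156/193  [F, E, D are collinear ∩ GD ⟂ FE]
6. D_y = 2034/193  [F, E, D are collinear ∩ GD ⟂ FE]
   → D = (-3156/193, 2034/193)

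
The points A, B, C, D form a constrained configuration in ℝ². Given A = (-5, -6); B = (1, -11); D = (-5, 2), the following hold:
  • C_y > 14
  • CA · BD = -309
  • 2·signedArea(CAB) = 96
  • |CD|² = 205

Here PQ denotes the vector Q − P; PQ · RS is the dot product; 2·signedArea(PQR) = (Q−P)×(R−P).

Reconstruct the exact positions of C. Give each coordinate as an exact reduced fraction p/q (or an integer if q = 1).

1. C_x = -11  [2·signedArea(CAB) = 96 ∩ CA · BD = -309]
2. C_y = 15  [2·signedArea(CAB) = 96 ∩ CA · BD = -309]
   → C = (-11, 15)

C = (-11, 15)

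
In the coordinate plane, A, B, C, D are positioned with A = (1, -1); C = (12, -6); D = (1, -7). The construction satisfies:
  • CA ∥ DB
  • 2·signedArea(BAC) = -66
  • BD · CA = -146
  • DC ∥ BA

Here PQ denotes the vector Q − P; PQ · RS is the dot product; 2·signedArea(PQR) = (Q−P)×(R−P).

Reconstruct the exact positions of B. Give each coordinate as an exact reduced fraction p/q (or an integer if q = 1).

1. B_x = -10  [DC ∥ BA ∩ CA ∥ DB]
2. B_y = -2  [DC ∥ BA ∩ CA ∥ DB]
   → B = (-10, -2)

B = (-10, -2)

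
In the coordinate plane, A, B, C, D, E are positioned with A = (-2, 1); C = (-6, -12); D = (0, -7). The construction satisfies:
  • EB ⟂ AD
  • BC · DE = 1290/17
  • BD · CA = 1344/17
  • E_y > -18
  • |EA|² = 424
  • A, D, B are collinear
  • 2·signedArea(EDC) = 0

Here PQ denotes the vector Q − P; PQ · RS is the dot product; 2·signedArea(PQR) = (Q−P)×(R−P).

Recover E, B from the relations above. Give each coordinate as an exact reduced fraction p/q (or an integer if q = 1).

B = (28/17, -231/17)
E = (-12, -17)

1. B_x = 28/17  [A, D, B are collinear ∩ BD · CA = 1344/17]
2. B_y = -231/17  [A, D, B are collinear ∩ BD · CA = 1344/17]
   → B = (28/17, -231/17)
3. E_x = -12  [2·signedArea(EDC) = 0 ∩ EB ⟂ AD]
4. E_y = -17  [2·signedArea(EDC) = 0 ∩ EB ⟂ AD]
   → E = (-12, -17)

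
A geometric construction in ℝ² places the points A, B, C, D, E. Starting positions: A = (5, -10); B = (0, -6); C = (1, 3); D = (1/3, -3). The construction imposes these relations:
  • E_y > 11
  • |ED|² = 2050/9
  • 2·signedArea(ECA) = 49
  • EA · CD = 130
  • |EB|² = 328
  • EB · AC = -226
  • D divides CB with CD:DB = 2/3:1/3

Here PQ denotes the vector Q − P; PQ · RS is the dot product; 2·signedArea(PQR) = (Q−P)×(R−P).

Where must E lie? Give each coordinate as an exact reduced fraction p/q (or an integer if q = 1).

E = (2, 12)

1. E_x = 2  [EA · CD = 130 ∩ 2·signedArea(ECA) = 49]
2. E_y = 12  [EA · CD = 130 ∩ 2·signedArea(ECA) = 49]
   → E = (2, 12)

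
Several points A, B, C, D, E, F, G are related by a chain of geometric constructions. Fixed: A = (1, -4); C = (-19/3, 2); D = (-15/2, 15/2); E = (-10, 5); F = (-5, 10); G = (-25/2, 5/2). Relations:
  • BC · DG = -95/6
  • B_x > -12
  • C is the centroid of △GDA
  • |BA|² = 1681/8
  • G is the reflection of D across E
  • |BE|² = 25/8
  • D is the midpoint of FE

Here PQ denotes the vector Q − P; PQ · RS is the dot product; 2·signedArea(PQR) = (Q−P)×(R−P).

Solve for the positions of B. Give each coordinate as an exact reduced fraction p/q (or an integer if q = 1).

B = (-45/4, 15/4)

1. B_x = -45/4  [line 5·x + 5·y + 75/2 = 0 ∩ |BE|² = 25/8]
2. B_y = 15/4  [line 5·x + 5·y + 75/2 = 0 ∩ |BE|² = 25/8]
   → B = (-45/4, 15/4)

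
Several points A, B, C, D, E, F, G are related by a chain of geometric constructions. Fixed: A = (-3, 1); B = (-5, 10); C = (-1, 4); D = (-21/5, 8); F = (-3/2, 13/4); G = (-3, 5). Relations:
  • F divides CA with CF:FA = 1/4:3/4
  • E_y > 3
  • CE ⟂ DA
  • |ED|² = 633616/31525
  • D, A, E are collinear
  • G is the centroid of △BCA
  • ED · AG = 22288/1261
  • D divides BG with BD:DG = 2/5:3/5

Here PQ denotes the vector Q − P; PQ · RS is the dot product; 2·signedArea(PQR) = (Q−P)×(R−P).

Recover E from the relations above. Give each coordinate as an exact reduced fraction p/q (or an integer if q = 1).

1. E_x = -4341/1261  [D, A, E are collinear ∩ CE ⟂ DA]
2. E_y = 4516/1261  [D, A, E are collinear ∩ CE ⟂ DA]
   → E = (-4341/1261, 4516/1261)

E = (-4341/1261, 4516/1261)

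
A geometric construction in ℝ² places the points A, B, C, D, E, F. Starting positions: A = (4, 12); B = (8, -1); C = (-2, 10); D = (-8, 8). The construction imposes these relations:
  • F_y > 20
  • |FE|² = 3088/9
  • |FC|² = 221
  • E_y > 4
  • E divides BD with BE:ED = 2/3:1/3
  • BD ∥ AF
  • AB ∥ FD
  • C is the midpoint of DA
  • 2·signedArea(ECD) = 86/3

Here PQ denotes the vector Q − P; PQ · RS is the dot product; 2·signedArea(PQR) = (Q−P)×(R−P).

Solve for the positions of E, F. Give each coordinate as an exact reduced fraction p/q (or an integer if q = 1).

E = (-8/3, 5)
F = (-12, 21)

1. E_x = -8/3  [E divides BD with BE:ED = 2/3:1/3]
2. E_y = 5  [E divides BD with BE:ED = 2/3:1/3]
   → E = (-8/3, 5)
3. F_x = -12  [AB ∥ FD ∩ BD ∥ AF]
4. F_y = 21  [AB ∥ FD ∩ BD ∥ AF]
   → F = (-12, 21)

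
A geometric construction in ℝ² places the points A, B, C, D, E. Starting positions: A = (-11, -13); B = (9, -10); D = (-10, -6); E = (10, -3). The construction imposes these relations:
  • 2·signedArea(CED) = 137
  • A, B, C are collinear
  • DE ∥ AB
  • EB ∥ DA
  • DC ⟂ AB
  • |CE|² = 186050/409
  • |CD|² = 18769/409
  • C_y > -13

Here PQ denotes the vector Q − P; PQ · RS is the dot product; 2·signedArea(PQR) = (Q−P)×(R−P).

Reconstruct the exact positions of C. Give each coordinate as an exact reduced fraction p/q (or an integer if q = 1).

C = (-3679/409, -5194/409)

1. C_x = -3679/409  [A, B, C are collinear ∩ DC ⟂ AB]
2. C_y = -5194/409  [A, B, C are collinear ∩ DC ⟂ AB]
   → C = (-3679/409, -5194/409)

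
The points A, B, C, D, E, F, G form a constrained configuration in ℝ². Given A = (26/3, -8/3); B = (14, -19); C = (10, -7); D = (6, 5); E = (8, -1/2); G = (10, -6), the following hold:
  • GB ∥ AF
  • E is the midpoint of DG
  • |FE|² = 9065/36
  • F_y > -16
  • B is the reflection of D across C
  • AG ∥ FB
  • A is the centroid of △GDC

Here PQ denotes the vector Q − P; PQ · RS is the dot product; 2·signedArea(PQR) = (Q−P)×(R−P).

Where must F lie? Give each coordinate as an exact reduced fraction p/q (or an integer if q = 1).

1. F_x = 38/3  [AG ∥ FB ∩ GB ∥ AF]
2. F_y = -47/3  [AG ∥ FB ∩ GB ∥ AF]
   → F = (38/3, -47/3)

F = (38/3, -47/3)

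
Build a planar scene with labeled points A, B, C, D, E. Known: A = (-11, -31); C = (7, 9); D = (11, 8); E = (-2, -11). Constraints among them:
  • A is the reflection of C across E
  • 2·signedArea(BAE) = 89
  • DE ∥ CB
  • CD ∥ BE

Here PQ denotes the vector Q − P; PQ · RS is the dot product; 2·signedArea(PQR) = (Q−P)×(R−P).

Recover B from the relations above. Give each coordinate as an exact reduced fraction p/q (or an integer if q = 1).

B = (-6, -10)

1. B_x = -6  [CD ∥ BE ∩ DE ∥ CB]
2. B_y = -10  [CD ∥ BE ∩ DE ∥ CB]
   → B = (-6, -10)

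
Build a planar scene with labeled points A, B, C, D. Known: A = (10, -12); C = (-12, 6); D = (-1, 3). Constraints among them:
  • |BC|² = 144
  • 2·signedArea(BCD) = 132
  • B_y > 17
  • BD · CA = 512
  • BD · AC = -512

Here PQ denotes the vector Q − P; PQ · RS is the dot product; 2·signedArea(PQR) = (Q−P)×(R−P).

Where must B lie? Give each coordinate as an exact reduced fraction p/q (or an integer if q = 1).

B = (-12, 18)

1. B_x = -12  [BD · CA = 512 ∩ 2·signedArea(BCD) = 132]
2. B_y = 18  [BD · CA = 512 ∩ 2·signedArea(BCD) = 132]
   → B = (-12, 18)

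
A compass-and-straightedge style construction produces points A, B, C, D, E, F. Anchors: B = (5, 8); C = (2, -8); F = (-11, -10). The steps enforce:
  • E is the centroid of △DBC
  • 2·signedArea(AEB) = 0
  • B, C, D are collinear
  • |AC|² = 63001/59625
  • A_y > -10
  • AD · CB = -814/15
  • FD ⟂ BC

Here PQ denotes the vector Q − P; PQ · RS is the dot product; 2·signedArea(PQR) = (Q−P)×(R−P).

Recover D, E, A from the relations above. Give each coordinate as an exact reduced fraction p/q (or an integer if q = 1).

A = (2399/1325, -35816/3975)
D = (317/265, -3256/265)
E = (724/265, -3256/795)

1. D_x = 317/265  [B, C, D are collinear ∩ FD ⟂ BC]
2. D_y = -3256/265  [B, C, D are collinear ∩ FD ⟂ BC]
   → D = (317/265, -3256/265)
3. E_x = 724/265  [E is the centroid of △DBC]
4. E_y = -3256/795  [E is the centroid of △DBC]
   → E = (724/265, -3256/795)
5. A_x = 2399/1325  [2·signedArea(AEB) = 0 ∩ AD · CB = -814/15]
6. A_y = -35816/3975  [2·signedArea(AEB) = 0 ∩ AD · CB = -814/15]
   → A = (2399/1325, -35816/3975)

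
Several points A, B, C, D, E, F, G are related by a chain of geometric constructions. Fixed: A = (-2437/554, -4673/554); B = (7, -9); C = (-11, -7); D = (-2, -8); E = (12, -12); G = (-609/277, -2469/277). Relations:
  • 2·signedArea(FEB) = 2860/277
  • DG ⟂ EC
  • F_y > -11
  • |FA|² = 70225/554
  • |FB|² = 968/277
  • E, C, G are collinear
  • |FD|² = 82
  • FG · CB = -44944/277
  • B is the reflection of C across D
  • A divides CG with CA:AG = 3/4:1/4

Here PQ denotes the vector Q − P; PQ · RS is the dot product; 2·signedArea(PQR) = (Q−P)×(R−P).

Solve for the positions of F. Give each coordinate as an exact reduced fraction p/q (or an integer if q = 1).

1. F_x = 1829/277  [2·signedArea(FEB) = 2860/277 ∩ FG · CB = -44944/277]
2. F_y = -2999/277  [2·signedArea(FEB) = 2860/277 ∩ FG · CB = -44944/277]
   → F = (1829/277, -2999/277)

F = (1829/277, -2999/277)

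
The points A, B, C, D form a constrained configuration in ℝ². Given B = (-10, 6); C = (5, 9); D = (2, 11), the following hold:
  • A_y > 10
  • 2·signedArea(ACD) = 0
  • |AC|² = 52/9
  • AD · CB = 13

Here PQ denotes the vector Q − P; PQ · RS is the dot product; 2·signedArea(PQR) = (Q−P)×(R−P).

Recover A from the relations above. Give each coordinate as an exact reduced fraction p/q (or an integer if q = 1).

1. A_x = 3  [2·signedArea(ACD) = 0 ∩ AD · CB = 13]
2. A_y = 31/3  [2·signedArea(ACD) = 0 ∩ AD · CB = 13]
   → A = (3, 31/3)

A = (3, 31/3)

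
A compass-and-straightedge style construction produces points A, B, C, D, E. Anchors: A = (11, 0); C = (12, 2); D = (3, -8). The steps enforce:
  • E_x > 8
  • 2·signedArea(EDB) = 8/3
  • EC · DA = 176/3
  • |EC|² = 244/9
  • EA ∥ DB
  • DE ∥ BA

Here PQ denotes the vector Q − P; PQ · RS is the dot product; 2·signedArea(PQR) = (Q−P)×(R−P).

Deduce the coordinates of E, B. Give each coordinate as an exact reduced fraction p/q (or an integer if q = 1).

1. E_x = 26/3  [line -8·x + -8·y + 160/3 = 0 ∩ |EC|² = 244/9]
2. E_y = -2  [line -8·x + -8·y + 160/3 = 0 ∩ |EC|² = 244/9]
   → E = (26/3, -2)
3. B_x = 16/3  [2·signedArea(EDB) = 8/3 ∩ EA ∥ DB]
4. B_y = -6  [2·signedArea(EDB) = 8/3 ∩ EA ∥ DB]
   → B = (16/3, -6)

B = (16/3, -6)
E = (26/3, -2)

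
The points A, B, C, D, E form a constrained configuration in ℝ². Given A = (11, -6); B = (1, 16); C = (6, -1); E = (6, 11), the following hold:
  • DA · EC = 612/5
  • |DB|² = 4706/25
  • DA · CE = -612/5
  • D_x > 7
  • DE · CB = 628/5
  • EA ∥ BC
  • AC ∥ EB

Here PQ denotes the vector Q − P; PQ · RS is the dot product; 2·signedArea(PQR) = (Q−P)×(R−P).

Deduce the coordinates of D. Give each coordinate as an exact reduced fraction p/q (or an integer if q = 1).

1. D_x = 8  [DE · CB = 628/5 ∩ DA · CE = -612/5]
2. D_y = 21/5  [DE · CB = 628/5 ∩ DA · CE = -612/5]
   → D = (8, 21/5)

D = (8, 21/5)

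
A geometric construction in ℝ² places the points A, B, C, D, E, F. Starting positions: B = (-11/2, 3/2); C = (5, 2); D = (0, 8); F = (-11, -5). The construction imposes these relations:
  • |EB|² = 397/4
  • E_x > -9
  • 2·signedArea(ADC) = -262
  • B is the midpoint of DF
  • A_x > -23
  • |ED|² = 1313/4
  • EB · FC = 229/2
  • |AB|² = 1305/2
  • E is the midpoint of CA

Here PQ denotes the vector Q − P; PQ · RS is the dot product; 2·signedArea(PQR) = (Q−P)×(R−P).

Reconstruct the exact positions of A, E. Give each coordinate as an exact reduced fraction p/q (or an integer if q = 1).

1. A_x = -22  [line 6·x + 5·y + 222 = 0 ∩ |AB|² = 1305/2]
2. A_y = -18  [line 6·x + 5·y + 222 = 0 ∩ |AB|² = 1305/2]
   → A = (-22, -18)
3. E_x = -17/2  [E is the midpoint of CA]
4. E_y = -8  [E is the midpoint of CA]
   → E = (-17/2, -8)

A = (-22, -18)
E = (-17/2, -8)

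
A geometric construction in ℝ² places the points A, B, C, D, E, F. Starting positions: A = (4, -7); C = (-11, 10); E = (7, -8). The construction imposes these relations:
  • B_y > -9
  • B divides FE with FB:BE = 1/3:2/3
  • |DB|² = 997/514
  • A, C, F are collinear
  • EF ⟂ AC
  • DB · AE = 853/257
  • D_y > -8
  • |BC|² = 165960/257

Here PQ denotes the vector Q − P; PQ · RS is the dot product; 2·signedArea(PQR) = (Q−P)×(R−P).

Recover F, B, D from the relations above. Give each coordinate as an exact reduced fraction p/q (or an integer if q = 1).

B = (1595/257, -2236/257)
D = (11/2, -15/2)
F = (1493/257, -2326/257)

1. F_x = 1493/257  [A, C, F are collinear ∩ EF ⟂ AC]
2. F_y = -2326/257  [A, C, F are collinear ∩ EF ⟂ AC]
   → F = (1493/257, -2326/257)
3. B_x = 1595/257  [B divides FE with FB:BE = 1/3:2/3]
4. B_y = -2236/257  [B divides FE with FB:BE = 1/3:2/3]
   → B = (1595/257, -2236/257)
5. D_x = 11/2  [line -3·x + 1·y + 24 = 0 ∩ |DB|² = 997/514]
6. D_y = -15/2  [line -3·x + 1·y + 24 = 0 ∩ |DB|² = 997/514]
   → D = (11/2, -15/2)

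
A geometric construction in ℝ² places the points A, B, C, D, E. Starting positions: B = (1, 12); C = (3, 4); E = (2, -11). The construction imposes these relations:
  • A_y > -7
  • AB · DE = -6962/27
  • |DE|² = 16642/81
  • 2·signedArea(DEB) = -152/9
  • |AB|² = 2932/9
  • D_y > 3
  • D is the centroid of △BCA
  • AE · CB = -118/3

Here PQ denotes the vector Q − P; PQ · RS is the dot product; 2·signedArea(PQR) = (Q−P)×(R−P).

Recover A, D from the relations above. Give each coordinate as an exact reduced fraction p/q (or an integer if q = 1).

1. D_x = 19/9  [line -23·x + -1·y + 467/9 = 0 ∩ |DE|² = 16642/81]
2. D_y = 10/3  [line -23·x + -1·y + 467/9 = 0 ∩ |DE|² = 16642/81]
   → D = (19/9, 10/3)
3. A_x = 7/3  [AE · CB = -118/3 ∩ D is the centroid of △BCA]
4. A_y = -6  [AE · CB = -118/3 ∩ D is the centroid of △BCA]
   → A = (7/3, -6)

A = (7/3, -6)
D = (19/9, 10/3)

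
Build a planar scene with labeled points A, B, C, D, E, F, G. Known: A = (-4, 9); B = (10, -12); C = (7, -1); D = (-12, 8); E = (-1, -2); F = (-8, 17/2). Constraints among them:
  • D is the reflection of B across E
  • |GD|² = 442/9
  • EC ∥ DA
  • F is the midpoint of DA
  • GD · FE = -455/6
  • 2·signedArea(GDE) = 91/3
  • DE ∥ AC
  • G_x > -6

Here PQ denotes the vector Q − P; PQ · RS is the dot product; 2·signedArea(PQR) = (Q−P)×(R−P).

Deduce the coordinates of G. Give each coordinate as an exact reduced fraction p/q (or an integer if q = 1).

G = (-17/3, 5)

1. G_x = -17/3  [GD · FE = -455/6 ∩ 2·signedArea(GDE) = 91/3]
2. G_y = 5  [GD · FE = -455/6 ∩ 2·signedArea(GDE) = 91/3]
   → G = (-17/3, 5)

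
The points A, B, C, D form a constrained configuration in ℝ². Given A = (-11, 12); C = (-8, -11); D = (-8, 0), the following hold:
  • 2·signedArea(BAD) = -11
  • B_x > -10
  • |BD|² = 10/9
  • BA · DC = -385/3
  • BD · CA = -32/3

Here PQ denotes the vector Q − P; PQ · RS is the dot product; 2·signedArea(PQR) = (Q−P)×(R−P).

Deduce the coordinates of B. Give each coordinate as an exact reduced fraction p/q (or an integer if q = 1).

B = (-9, 1/3)

1. B_x = -9  [2·signedArea(BAD) = -11 ∩ BD · CA = -32/3]
2. B_y = 1/3  [2·signedArea(BAD) = -11 ∩ BD · CA = -32/3]
   → B = (-9, 1/3)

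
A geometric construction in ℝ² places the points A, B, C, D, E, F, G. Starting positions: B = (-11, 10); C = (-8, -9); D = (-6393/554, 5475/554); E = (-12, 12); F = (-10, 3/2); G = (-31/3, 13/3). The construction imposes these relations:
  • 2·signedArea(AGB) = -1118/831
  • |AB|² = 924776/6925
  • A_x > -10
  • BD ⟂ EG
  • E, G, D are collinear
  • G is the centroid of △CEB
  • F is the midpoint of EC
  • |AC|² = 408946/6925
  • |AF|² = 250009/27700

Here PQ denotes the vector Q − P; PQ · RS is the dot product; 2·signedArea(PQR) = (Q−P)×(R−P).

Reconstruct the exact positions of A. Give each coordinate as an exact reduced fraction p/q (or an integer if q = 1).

1. A_x = -13041/1385  [line -17/3·x + -2/3·y + -15047/277 = 0 ∩ |AB|² = 924776/6925]
2. A_y = -2004/1385  [line -17/3·x + -2/3·y + -15047/277 = 0 ∩ |AB|² = 924776/6925]
   → A = (-13041/1385, -2004/1385)

A = (-13041/1385, -2004/1385)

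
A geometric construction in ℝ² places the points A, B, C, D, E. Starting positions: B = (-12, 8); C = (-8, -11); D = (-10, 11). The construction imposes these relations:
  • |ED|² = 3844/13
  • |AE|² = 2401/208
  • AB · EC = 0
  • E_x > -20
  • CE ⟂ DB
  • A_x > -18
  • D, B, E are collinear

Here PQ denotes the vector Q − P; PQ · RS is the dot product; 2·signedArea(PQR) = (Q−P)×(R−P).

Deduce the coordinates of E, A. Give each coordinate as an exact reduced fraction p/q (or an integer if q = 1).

A = (-459/26, -25/52)
E = (-254/13, -43/13)

1. E_x = -254/13  [D, B, E are collinear ∩ CE ⟂ DB]
2. E_y = -43/13  [D, B, E are collinear ∩ CE ⟂ DB]
   → E = (-254/13, -43/13)
3. A_x = -459/26  [line -150/13·x + 100/13·y + -200 = 0 ∩ |AE|² = 2401/208]
4. A_y = -25/52  [line -150/13·x + 100/13·y + -200 = 0 ∩ |AE|² = 2401/208]
   → A = (-459/26, -25/52)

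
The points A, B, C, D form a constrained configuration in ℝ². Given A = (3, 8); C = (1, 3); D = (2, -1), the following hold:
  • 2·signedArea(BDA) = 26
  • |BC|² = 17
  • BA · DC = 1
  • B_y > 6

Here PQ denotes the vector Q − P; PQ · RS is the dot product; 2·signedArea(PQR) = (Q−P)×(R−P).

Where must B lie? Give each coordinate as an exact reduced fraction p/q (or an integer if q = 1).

B = (0, 7)

1. B_x = 0  [2·signedArea(BDA) = 26 ∩ BA · DC = 1]
2. B_y = 7  [2·signedArea(BDA) = 26 ∩ BA · DC = 1]
   → B = (0, 7)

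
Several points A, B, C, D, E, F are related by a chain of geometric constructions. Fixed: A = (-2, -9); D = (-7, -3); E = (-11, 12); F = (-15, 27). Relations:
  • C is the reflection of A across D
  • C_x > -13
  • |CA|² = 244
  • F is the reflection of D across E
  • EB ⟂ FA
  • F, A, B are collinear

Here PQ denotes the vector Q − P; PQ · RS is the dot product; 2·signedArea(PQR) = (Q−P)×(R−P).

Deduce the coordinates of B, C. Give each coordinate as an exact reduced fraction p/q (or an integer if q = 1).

B = (-14279/1465, 18243/1465)
C = (-12, 3)

1. B_x = -14279/1465  [F, A, B are collinear ∩ EB ⟂ FA]
2. B_y = 18243/1465  [F, A, B are collinear ∩ EB ⟂ FA]
   → B = (-14279/1465, 18243/1465)
3. C_x = -12  [C is the reflection of A across D]
4. C_y = 3  [C is the reflection of A across D]
   → C = (-12, 3)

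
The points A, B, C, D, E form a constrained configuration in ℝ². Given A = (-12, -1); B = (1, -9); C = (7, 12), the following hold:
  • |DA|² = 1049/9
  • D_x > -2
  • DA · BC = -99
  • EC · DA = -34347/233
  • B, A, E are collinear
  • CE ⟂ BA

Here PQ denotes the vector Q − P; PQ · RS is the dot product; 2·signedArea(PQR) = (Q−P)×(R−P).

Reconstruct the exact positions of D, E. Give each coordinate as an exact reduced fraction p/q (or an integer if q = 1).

D = (-4/3, 2/3)
E = (-937/233, -1377/233)

1. D_x = -4/3  [line -6·x + -21·y + 6 = 0 ∩ |DA|² = 1049/9]
2. D_y = 2/3  [line -6·x + -21·y + 6 = 0 ∩ |DA|² = 1049/9]
   → D = (-4/3, 2/3)
3. E_x = -937/233  [B, A, E are collinear ∩ CE ⟂ BA]
4. E_y = -1377/233  [B, A, E are collinear ∩ CE ⟂ BA]
   → E = (-937/233, -1377/233)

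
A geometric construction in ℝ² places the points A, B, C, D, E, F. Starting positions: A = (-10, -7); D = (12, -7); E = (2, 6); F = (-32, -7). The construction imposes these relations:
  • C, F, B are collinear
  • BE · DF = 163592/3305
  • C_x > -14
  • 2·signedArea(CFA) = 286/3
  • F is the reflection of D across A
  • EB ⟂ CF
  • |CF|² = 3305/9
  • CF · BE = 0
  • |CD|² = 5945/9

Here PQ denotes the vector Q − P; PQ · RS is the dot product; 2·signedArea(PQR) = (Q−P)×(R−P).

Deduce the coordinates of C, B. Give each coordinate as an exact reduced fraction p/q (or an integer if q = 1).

1. C_y = -8/3  [2·signedArea(CFA) = 286/3]
2. C_x = -40/3  [|CF|² = 3305/9]
   → C = (-40/3, -8/3)
3. B_x = 10328/3305  [CF · BE = 0 ∩ C, F, B are collinear]
4. B_y = 3814/3305  [CF · BE = 0 ∩ C, F, B are collinear]
   → B = (10328/3305, 3814/3305)

B = (10328/3305, 3814/3305)
C = (-40/3, -8/3)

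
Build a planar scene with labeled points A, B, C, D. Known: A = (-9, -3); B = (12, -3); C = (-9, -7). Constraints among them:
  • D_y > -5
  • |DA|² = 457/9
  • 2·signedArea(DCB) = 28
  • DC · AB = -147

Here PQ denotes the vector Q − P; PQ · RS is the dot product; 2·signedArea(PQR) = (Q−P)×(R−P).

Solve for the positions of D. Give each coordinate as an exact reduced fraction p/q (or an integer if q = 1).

D = (-2, -13/3)

1. D_x = -2  [2·signedArea(DCB) = 28 ∩ DC · AB = -147]
2. D_y = -13/3  [2·signedArea(DCB) = 28 ∩ DC · AB = -147]
   → D = (-2, -13/3)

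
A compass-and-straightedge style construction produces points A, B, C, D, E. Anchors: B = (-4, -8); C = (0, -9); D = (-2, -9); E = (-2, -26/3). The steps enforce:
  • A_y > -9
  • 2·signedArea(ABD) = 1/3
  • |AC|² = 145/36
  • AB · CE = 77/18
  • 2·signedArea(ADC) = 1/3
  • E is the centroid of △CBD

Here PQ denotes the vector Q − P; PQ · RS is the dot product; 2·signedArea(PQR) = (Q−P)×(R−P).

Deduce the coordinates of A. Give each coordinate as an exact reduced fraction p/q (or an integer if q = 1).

1. A_x = -2  [2·signedArea(ADC) = 1/3 ∩ 2·signedArea(ABD) = 1/3]
2. A_y = -53/6  [2·signedArea(ADC) = 1/3 ∩ 2·signedArea(ABD) = 1/3]
   → A = (-2, -53/6)

A = (-2, -53/6)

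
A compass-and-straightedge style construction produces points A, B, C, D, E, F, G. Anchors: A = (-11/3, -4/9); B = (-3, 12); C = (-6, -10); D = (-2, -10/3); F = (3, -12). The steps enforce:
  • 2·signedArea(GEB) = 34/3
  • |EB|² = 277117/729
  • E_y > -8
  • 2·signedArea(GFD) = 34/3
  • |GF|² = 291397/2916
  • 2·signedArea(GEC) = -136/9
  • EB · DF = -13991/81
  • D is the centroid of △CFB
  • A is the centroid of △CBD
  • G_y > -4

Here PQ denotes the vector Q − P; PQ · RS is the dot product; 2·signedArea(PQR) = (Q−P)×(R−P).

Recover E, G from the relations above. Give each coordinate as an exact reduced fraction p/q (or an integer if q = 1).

E = (-20/9, -202/27)
G = (-53/18, -107/27)

1. G_x = -53/18  [line -26/3·x + -5·y + -136/3 = 0 ∩ |GF|² = 291397/2916]
2. G_y = -107/27  [line -26/3·x + -5·y + -136/3 = 0 ∩ |GF|² = 291397/2916]
   → G = (-53/18, -107/27)
3. E_x = -20/9  [EB · DF = -13991/81 ∩ 2·signedArea(GEC) = -136/9]
4. E_y = -202/27  [EB · DF = -13991/81 ∩ 2·signedArea(GEC) = -136/9]
   → E = (-20/9, -202/27)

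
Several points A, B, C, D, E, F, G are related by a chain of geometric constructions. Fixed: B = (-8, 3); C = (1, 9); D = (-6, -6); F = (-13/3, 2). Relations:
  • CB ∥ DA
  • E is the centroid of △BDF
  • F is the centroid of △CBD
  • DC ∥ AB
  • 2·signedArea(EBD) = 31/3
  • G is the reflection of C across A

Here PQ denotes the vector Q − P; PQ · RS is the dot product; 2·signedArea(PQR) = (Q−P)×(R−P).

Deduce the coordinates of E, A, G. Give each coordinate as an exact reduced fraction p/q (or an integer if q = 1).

1. E_x = -55/9  [E is the centroid of △BDF]
2. E_y = -1/3  [E is the centroid of △BDF]
   → E = (-55/9, -1/3)
3. A_x = -15  [DC ∥ AB ∩ CB ∥ DA]
4. A_y = -12  [DC ∥ AB ∩ CB ∥ DA]
   → A = (-15, -12)
5. G_x = -31  [G is the reflection of C across A]
6. G_y = -33  [G is the reflection of C across A]
   → G = (-31, -33)

A = (-15, -12)
E = (-55/9, -1/3)
G = (-31, -33)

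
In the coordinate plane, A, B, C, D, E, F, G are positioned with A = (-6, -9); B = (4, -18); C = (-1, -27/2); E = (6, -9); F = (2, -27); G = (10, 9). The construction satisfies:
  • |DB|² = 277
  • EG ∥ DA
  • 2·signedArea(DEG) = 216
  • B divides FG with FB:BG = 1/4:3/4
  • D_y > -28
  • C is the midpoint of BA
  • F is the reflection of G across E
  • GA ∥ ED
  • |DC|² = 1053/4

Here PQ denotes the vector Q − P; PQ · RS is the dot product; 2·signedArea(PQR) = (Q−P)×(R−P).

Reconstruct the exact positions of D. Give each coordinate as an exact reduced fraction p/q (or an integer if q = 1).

D = (-10, -27)

1. D_x = -10  [EG ∥ DA ∩ GA ∥ ED]
2. D_y = -27  [EG ∥ DA ∩ GA ∥ ED]
   → D = (-10, -27)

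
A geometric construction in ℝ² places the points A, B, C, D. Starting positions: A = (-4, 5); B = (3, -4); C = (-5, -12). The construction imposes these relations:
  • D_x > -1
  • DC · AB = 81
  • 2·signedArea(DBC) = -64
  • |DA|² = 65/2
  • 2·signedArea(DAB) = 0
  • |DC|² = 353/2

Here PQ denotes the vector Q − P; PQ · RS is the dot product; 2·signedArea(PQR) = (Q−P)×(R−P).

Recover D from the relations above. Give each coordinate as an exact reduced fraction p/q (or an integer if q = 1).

1. D_x = -1/2  [2·signedArea(DAB) = 0 ∩ DC · AB = 81]
2. D_y = 1/2  [2·signedArea(DAB) = 0 ∩ DC · AB = 81]
   → D = (-1/2, 1/2)

D = (-1/2, 1/2)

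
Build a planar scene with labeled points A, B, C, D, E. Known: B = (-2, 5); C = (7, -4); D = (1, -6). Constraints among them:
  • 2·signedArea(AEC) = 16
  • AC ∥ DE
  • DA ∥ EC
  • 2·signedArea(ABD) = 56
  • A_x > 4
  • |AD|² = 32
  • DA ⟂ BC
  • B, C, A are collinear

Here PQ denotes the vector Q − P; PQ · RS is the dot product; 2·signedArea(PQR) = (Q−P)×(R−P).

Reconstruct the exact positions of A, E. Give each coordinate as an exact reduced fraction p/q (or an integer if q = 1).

A = (5, -2)
E = (3, -8)

1. A_x = 5  [B, C, A are collinear ∩ DA ⟂ BC]
2. A_y = -2  [B, C, A are collinear ∩ DA ⟂ BC]
   → A = (5, -2)
3. E_x = 3  [DA ∥ EC ∩ AC ∥ DE]
4. E_y = -8  [DA ∥ EC ∩ AC ∥ DE]
   → E = (3, -8)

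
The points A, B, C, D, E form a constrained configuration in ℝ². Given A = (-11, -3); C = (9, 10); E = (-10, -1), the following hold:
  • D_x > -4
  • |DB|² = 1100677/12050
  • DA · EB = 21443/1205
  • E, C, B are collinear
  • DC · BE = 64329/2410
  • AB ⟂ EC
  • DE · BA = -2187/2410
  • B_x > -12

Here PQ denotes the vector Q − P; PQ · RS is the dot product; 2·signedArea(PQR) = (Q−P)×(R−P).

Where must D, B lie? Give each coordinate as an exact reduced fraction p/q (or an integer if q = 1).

1. B_x = -5599/482  [E, C, B are collinear ∩ AB ⟂ EC]
2. B_y = -933/482  [E, C, B are collinear ∩ AB ⟂ EC]
   → B = (-5599/482, -933/482)
3. D_x = -3  [DE · BA = -2187/2410 ∩ DA · EB = 21443/1205]
4. D_y = 11/5  [DE · BA = -2187/2410 ∩ DA · EB = 21443/1205]
   → D = (-3, 11/5)

B = (-5599/482, -933/482)
D = (-3, 11/5)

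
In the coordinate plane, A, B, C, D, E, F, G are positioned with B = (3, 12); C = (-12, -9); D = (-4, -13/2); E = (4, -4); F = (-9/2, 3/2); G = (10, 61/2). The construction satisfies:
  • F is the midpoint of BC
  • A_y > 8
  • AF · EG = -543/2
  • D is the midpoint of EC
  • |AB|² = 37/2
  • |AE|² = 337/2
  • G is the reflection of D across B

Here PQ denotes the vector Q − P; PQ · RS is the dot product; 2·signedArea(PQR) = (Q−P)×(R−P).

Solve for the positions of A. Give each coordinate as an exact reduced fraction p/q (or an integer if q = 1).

1. A_x = 1/2  [line -6·x + -69/2·y + 1185/4 = 0 ∩ |AB|² = 37/2]
2. A_y = 17/2  [line -6·x + -69/2·y + 1185/4 = 0 ∩ |AB|² = 37/2]
   → A = (1/2, 17/2)

A = (1/2, 17/2)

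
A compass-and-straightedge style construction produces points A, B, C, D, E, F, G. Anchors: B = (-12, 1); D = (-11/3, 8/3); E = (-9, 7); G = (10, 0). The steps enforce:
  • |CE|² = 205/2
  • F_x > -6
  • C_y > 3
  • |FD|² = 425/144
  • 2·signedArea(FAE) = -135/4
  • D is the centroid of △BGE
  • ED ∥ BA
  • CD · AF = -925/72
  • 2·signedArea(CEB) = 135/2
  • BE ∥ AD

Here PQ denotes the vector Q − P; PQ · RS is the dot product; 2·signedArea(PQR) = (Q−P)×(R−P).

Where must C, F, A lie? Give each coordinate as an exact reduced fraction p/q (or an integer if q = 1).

1. C_x = 1/2  [line 6·x + -3·y + 15/2 = 0 ∩ |CE|² = 205/2]
2. C_y = 7/2  [line 6·x + -3·y + 15/2 = 0 ∩ |CE|² = 205/2]
   → C = (1/2, 7/2)
3. A_x = -20/3  [BE ∥ AD ∩ ED ∥ BA]
4. A_y = -10/3  [BE ∥ AD ∩ ED ∥ BA]
   → A = (-20/3, -10/3)
5. F_x = -5  [CD · AF = -925/72 ∩ 2·signedArea(FAE) = -135/4]
6. F_y = 15/4  [CD · AF = -925/72 ∩ 2·signedArea(FAE) = -135/4]
   → F = (-5, 15/4)

A = (-20/3, -10/3)
C = (1/2, 7/2)
F = (-5, 15/4)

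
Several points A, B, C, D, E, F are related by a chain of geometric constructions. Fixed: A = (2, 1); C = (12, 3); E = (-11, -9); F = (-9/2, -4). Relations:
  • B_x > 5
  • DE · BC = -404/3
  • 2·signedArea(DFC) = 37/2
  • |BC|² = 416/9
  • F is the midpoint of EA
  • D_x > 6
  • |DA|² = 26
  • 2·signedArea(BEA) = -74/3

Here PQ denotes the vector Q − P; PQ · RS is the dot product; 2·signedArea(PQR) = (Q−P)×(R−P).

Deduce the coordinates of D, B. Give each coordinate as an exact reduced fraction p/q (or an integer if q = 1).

B = (16/3, 5/3)
D = (7, 2)

1. D_x = 7  [line -7·x + 33/2·y + 16 = 0 ∩ |DA|² = 26]
2. D_y = 2  [line -7·x + 33/2·y + 16 = 0 ∩ |DA|² = 26]
   → D = (7, 2)
3. B_x = 16/3  [2·signedArea(BEA) = -74/3 ∩ DE · BC = -404/3]
4. B_y = 5/3  [2·signedArea(BEA) = -74/3 ∩ DE · BC = -404/3]
   → B = (16/3, 5/3)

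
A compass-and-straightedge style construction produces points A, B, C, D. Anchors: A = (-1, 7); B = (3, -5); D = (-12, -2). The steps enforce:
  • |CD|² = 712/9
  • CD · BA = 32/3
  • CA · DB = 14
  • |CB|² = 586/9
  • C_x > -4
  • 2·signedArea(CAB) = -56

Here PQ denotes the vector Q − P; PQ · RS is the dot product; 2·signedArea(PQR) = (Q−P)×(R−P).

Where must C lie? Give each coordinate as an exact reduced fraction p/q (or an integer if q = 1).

C = (-10/3, 0)

1. C_x = -10/3  [2·signedArea(CAB) = -56 ∩ CD · BA = 32/3]
2. C_y = 0  [2·signedArea(CAB) = -56 ∩ CD · BA = 32/3]
   → C = (-10/3, 0)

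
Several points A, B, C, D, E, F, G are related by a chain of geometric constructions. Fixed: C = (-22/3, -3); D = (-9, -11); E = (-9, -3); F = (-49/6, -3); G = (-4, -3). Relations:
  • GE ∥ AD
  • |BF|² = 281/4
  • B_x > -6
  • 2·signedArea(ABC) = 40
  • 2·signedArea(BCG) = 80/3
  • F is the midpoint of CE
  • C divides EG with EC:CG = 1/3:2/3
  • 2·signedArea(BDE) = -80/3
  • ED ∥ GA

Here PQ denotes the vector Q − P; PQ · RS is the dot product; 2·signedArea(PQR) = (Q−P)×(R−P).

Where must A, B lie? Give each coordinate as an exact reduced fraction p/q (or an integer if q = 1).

A = (-4, -11)
B = (-17/3, 5)

1. A_x = -4  [GE ∥ AD ∩ ED ∥ GA]
2. A_y = -11  [GE ∥ AD ∩ ED ∥ GA]
   → A = (-4, -11)
3. B_x = -17/3  [2·signedArea(BDE) = -80/3 ∩ 2·signedArea(BCG) = 80/3]
4. B_y = 5  [2·signedArea(BDE) = -80/3 ∩ 2·signedArea(BCG) = 80/3]
   → B = (-17/3, 5)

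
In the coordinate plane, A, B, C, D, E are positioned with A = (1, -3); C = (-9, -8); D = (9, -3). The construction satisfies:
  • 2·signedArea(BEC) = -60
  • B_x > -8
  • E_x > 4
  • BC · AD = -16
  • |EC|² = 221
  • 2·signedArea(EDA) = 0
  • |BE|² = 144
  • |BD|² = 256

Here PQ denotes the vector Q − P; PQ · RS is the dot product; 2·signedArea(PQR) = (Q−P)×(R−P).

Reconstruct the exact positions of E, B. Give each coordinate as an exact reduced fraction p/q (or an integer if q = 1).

1. E_y = -3  [2·signedArea(EDA) = 0]
2. E_x = 5  [|EC|² = 221]
   → E = (5, -3)
3. B_x = -7  [BC · AD = -16 ∩ 2·signedArea(BEC) = -60]
4. B_y = -3  [BC · AD = -16 ∩ 2·signedArea(BEC) = -60]
   → B = (-7, -3)

B = (-7, -3)
E = (5, -3)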